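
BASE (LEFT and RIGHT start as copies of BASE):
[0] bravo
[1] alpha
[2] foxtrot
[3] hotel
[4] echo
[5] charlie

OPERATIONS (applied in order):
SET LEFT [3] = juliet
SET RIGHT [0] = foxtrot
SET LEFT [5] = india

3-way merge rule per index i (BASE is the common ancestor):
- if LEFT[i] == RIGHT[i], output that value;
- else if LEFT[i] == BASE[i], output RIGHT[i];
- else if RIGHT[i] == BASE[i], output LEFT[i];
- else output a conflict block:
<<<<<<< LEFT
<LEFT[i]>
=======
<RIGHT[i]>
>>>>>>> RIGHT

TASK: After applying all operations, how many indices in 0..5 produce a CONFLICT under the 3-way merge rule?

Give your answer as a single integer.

Final LEFT:  [bravo, alpha, foxtrot, juliet, echo, india]
Final RIGHT: [foxtrot, alpha, foxtrot, hotel, echo, charlie]
i=0: L=bravo=BASE, R=foxtrot -> take RIGHT -> foxtrot
i=1: L=alpha R=alpha -> agree -> alpha
i=2: L=foxtrot R=foxtrot -> agree -> foxtrot
i=3: L=juliet, R=hotel=BASE -> take LEFT -> juliet
i=4: L=echo R=echo -> agree -> echo
i=5: L=india, R=charlie=BASE -> take LEFT -> india
Conflict count: 0

Answer: 0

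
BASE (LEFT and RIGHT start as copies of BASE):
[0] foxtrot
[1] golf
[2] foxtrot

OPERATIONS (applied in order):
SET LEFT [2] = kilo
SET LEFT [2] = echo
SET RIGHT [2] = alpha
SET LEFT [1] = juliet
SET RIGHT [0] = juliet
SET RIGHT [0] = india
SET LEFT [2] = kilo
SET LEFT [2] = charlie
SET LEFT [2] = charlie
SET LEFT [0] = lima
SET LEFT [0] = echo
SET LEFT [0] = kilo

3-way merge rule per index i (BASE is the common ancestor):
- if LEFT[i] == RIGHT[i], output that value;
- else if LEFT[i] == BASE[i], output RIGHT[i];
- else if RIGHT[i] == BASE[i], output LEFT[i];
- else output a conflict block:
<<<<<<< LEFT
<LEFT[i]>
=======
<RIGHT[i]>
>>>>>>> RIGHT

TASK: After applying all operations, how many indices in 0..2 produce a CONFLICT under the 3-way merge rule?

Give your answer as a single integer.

Final LEFT:  [kilo, juliet, charlie]
Final RIGHT: [india, golf, alpha]
i=0: BASE=foxtrot L=kilo R=india all differ -> CONFLICT
i=1: L=juliet, R=golf=BASE -> take LEFT -> juliet
i=2: BASE=foxtrot L=charlie R=alpha all differ -> CONFLICT
Conflict count: 2

Answer: 2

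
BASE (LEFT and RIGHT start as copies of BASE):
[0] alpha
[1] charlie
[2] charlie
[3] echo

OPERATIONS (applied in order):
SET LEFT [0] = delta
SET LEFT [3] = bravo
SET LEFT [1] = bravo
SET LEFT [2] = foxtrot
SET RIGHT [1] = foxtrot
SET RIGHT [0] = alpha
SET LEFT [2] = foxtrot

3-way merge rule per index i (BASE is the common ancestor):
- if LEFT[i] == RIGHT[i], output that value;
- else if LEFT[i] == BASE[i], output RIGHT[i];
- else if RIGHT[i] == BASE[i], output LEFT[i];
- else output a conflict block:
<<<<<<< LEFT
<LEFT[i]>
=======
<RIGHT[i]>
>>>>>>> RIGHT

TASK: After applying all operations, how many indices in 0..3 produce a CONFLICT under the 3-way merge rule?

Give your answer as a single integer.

Answer: 1

Derivation:
Final LEFT:  [delta, bravo, foxtrot, bravo]
Final RIGHT: [alpha, foxtrot, charlie, echo]
i=0: L=delta, R=alpha=BASE -> take LEFT -> delta
i=1: BASE=charlie L=bravo R=foxtrot all differ -> CONFLICT
i=2: L=foxtrot, R=charlie=BASE -> take LEFT -> foxtrot
i=3: L=bravo, R=echo=BASE -> take LEFT -> bravo
Conflict count: 1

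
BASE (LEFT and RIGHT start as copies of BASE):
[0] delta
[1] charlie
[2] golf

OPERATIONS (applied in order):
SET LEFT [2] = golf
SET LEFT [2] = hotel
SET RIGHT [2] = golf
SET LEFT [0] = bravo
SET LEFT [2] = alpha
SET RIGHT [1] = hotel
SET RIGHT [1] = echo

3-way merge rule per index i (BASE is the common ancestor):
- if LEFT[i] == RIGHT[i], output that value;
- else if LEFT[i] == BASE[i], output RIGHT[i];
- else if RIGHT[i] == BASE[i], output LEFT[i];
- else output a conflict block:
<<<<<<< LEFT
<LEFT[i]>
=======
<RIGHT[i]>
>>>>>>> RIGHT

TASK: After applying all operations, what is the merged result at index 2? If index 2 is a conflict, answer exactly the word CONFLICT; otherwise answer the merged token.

Answer: alpha

Derivation:
Final LEFT:  [bravo, charlie, alpha]
Final RIGHT: [delta, echo, golf]
i=0: L=bravo, R=delta=BASE -> take LEFT -> bravo
i=1: L=charlie=BASE, R=echo -> take RIGHT -> echo
i=2: L=alpha, R=golf=BASE -> take LEFT -> alpha
Index 2 -> alpha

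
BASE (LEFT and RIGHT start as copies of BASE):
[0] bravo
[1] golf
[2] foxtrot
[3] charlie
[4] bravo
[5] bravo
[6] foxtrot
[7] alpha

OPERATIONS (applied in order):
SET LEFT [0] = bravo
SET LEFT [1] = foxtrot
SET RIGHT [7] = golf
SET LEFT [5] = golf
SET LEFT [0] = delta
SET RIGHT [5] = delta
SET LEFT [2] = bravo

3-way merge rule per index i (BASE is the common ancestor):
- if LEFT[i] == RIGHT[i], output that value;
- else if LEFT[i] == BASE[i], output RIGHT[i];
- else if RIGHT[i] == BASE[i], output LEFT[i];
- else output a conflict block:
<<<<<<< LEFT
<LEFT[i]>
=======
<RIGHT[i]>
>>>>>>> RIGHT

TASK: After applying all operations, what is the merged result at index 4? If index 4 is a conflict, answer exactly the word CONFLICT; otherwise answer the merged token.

Final LEFT:  [delta, foxtrot, bravo, charlie, bravo, golf, foxtrot, alpha]
Final RIGHT: [bravo, golf, foxtrot, charlie, bravo, delta, foxtrot, golf]
i=0: L=delta, R=bravo=BASE -> take LEFT -> delta
i=1: L=foxtrot, R=golf=BASE -> take LEFT -> foxtrot
i=2: L=bravo, R=foxtrot=BASE -> take LEFT -> bravo
i=3: L=charlie R=charlie -> agree -> charlie
i=4: L=bravo R=bravo -> agree -> bravo
i=5: BASE=bravo L=golf R=delta all differ -> CONFLICT
i=6: L=foxtrot R=foxtrot -> agree -> foxtrot
i=7: L=alpha=BASE, R=golf -> take RIGHT -> golf
Index 4 -> bravo

Answer: bravo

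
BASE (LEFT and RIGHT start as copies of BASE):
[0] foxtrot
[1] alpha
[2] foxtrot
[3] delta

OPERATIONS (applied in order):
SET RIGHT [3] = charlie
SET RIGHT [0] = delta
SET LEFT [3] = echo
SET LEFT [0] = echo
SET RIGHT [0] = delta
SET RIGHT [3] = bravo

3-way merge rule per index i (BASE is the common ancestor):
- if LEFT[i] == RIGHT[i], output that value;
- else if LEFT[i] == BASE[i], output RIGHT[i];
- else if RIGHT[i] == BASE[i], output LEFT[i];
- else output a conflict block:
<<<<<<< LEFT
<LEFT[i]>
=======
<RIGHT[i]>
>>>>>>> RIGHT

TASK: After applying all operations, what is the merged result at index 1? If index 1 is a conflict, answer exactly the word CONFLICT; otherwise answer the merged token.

Answer: alpha

Derivation:
Final LEFT:  [echo, alpha, foxtrot, echo]
Final RIGHT: [delta, alpha, foxtrot, bravo]
i=0: BASE=foxtrot L=echo R=delta all differ -> CONFLICT
i=1: L=alpha R=alpha -> agree -> alpha
i=2: L=foxtrot R=foxtrot -> agree -> foxtrot
i=3: BASE=delta L=echo R=bravo all differ -> CONFLICT
Index 1 -> alpha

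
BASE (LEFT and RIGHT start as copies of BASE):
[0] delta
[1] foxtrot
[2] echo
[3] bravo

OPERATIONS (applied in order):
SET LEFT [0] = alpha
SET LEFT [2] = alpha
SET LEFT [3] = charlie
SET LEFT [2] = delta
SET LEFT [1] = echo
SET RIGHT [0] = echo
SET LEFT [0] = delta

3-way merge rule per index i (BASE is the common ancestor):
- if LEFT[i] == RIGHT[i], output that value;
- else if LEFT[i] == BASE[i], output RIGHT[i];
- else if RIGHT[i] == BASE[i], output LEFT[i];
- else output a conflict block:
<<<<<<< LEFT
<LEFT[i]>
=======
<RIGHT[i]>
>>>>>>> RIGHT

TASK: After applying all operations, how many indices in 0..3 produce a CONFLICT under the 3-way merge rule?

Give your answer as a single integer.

Answer: 0

Derivation:
Final LEFT:  [delta, echo, delta, charlie]
Final RIGHT: [echo, foxtrot, echo, bravo]
i=0: L=delta=BASE, R=echo -> take RIGHT -> echo
i=1: L=echo, R=foxtrot=BASE -> take LEFT -> echo
i=2: L=delta, R=echo=BASE -> take LEFT -> delta
i=3: L=charlie, R=bravo=BASE -> take LEFT -> charlie
Conflict count: 0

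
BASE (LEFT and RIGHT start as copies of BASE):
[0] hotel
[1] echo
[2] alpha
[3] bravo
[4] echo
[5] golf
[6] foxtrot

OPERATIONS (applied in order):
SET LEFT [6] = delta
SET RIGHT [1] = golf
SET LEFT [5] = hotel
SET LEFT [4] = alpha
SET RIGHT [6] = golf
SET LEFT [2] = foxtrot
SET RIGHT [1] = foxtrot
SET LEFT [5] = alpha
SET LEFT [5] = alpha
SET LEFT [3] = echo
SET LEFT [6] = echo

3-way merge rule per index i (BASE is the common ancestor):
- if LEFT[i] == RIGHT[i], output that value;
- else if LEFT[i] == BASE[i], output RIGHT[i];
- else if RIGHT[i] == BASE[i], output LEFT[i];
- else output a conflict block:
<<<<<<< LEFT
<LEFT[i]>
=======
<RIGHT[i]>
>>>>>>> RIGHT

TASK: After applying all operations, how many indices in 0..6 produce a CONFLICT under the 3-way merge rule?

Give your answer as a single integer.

Answer: 1

Derivation:
Final LEFT:  [hotel, echo, foxtrot, echo, alpha, alpha, echo]
Final RIGHT: [hotel, foxtrot, alpha, bravo, echo, golf, golf]
i=0: L=hotel R=hotel -> agree -> hotel
i=1: L=echo=BASE, R=foxtrot -> take RIGHT -> foxtrot
i=2: L=foxtrot, R=alpha=BASE -> take LEFT -> foxtrot
i=3: L=echo, R=bravo=BASE -> take LEFT -> echo
i=4: L=alpha, R=echo=BASE -> take LEFT -> alpha
i=5: L=alpha, R=golf=BASE -> take LEFT -> alpha
i=6: BASE=foxtrot L=echo R=golf all differ -> CONFLICT
Conflict count: 1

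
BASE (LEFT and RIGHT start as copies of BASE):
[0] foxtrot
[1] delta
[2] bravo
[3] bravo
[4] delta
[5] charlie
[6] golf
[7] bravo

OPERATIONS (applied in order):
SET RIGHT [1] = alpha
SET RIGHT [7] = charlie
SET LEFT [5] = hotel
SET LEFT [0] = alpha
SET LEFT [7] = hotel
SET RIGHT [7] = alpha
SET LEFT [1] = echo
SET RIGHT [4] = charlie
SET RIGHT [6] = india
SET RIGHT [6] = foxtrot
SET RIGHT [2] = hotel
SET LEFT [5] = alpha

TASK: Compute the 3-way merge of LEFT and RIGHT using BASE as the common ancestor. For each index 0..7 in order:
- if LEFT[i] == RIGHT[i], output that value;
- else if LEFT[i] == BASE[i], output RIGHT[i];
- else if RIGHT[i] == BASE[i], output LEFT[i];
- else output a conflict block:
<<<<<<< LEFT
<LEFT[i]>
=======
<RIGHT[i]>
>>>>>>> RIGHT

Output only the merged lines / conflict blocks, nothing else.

Answer: alpha
<<<<<<< LEFT
echo
=======
alpha
>>>>>>> RIGHT
hotel
bravo
charlie
alpha
foxtrot
<<<<<<< LEFT
hotel
=======
alpha
>>>>>>> RIGHT

Derivation:
Final LEFT:  [alpha, echo, bravo, bravo, delta, alpha, golf, hotel]
Final RIGHT: [foxtrot, alpha, hotel, bravo, charlie, charlie, foxtrot, alpha]
i=0: L=alpha, R=foxtrot=BASE -> take LEFT -> alpha
i=1: BASE=delta L=echo R=alpha all differ -> CONFLICT
i=2: L=bravo=BASE, R=hotel -> take RIGHT -> hotel
i=3: L=bravo R=bravo -> agree -> bravo
i=4: L=delta=BASE, R=charlie -> take RIGHT -> charlie
i=5: L=alpha, R=charlie=BASE -> take LEFT -> alpha
i=6: L=golf=BASE, R=foxtrot -> take RIGHT -> foxtrot
i=7: BASE=bravo L=hotel R=alpha all differ -> CONFLICT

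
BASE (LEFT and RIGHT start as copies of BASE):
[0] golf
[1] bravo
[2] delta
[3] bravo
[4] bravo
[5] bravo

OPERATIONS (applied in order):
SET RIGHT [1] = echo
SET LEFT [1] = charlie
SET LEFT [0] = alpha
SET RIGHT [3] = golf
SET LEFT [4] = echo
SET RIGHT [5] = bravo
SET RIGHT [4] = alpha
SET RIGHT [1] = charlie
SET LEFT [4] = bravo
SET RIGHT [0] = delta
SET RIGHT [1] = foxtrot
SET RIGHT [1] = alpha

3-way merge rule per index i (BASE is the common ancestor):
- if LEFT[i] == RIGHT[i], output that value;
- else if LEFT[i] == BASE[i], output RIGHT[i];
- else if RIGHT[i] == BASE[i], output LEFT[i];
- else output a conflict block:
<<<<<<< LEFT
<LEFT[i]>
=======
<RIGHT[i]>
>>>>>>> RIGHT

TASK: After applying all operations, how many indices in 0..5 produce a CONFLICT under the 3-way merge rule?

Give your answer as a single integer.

Answer: 2

Derivation:
Final LEFT:  [alpha, charlie, delta, bravo, bravo, bravo]
Final RIGHT: [delta, alpha, delta, golf, alpha, bravo]
i=0: BASE=golf L=alpha R=delta all differ -> CONFLICT
i=1: BASE=bravo L=charlie R=alpha all differ -> CONFLICT
i=2: L=delta R=delta -> agree -> delta
i=3: L=bravo=BASE, R=golf -> take RIGHT -> golf
i=4: L=bravo=BASE, R=alpha -> take RIGHT -> alpha
i=5: L=bravo R=bravo -> agree -> bravo
Conflict count: 2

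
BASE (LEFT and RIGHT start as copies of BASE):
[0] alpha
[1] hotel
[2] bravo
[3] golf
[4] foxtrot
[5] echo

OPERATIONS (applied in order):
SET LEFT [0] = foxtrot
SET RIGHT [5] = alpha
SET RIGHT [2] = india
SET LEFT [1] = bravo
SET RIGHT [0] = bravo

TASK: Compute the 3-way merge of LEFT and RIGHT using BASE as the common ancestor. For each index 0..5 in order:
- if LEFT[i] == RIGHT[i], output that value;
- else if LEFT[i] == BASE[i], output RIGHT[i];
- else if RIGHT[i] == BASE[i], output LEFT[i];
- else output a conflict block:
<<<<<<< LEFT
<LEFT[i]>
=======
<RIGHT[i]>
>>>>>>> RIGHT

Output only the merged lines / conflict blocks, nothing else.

Answer: <<<<<<< LEFT
foxtrot
=======
bravo
>>>>>>> RIGHT
bravo
india
golf
foxtrot
alpha

Derivation:
Final LEFT:  [foxtrot, bravo, bravo, golf, foxtrot, echo]
Final RIGHT: [bravo, hotel, india, golf, foxtrot, alpha]
i=0: BASE=alpha L=foxtrot R=bravo all differ -> CONFLICT
i=1: L=bravo, R=hotel=BASE -> take LEFT -> bravo
i=2: L=bravo=BASE, R=india -> take RIGHT -> india
i=3: L=golf R=golf -> agree -> golf
i=4: L=foxtrot R=foxtrot -> agree -> foxtrot
i=5: L=echo=BASE, R=alpha -> take RIGHT -> alpha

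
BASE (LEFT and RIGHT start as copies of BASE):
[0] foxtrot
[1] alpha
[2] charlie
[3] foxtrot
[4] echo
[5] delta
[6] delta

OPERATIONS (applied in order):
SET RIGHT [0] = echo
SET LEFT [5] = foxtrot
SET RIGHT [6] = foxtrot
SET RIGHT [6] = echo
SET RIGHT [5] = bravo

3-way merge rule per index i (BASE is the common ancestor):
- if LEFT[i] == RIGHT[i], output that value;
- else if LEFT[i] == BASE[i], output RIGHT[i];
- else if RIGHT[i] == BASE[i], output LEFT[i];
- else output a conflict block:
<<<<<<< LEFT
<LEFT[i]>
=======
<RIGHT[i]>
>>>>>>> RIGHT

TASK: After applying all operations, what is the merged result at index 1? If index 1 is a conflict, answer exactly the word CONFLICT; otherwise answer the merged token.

Answer: alpha

Derivation:
Final LEFT:  [foxtrot, alpha, charlie, foxtrot, echo, foxtrot, delta]
Final RIGHT: [echo, alpha, charlie, foxtrot, echo, bravo, echo]
i=0: L=foxtrot=BASE, R=echo -> take RIGHT -> echo
i=1: L=alpha R=alpha -> agree -> alpha
i=2: L=charlie R=charlie -> agree -> charlie
i=3: L=foxtrot R=foxtrot -> agree -> foxtrot
i=4: L=echo R=echo -> agree -> echo
i=5: BASE=delta L=foxtrot R=bravo all differ -> CONFLICT
i=6: L=delta=BASE, R=echo -> take RIGHT -> echo
Index 1 -> alpha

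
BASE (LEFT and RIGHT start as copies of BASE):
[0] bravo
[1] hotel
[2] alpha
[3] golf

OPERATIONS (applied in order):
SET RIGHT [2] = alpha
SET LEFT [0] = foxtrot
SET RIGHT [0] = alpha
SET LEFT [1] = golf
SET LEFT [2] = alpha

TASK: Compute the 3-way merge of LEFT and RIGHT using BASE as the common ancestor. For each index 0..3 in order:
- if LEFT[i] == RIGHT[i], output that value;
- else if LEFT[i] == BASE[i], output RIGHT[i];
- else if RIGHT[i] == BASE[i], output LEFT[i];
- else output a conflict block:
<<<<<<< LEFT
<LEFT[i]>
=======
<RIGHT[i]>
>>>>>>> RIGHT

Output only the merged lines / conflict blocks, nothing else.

Answer: <<<<<<< LEFT
foxtrot
=======
alpha
>>>>>>> RIGHT
golf
alpha
golf

Derivation:
Final LEFT:  [foxtrot, golf, alpha, golf]
Final RIGHT: [alpha, hotel, alpha, golf]
i=0: BASE=bravo L=foxtrot R=alpha all differ -> CONFLICT
i=1: L=golf, R=hotel=BASE -> take LEFT -> golf
i=2: L=alpha R=alpha -> agree -> alpha
i=3: L=golf R=golf -> agree -> golf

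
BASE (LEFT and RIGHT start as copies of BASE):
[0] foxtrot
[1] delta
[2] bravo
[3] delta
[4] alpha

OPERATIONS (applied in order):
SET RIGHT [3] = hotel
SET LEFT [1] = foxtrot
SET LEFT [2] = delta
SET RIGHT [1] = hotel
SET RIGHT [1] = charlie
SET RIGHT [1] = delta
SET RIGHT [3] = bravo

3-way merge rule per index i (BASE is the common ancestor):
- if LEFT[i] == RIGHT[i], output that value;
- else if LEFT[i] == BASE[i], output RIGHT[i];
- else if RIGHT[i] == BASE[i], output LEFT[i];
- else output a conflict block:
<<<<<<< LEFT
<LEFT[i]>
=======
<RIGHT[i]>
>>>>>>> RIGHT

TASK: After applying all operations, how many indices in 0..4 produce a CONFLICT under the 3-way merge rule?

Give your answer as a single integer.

Answer: 0

Derivation:
Final LEFT:  [foxtrot, foxtrot, delta, delta, alpha]
Final RIGHT: [foxtrot, delta, bravo, bravo, alpha]
i=0: L=foxtrot R=foxtrot -> agree -> foxtrot
i=1: L=foxtrot, R=delta=BASE -> take LEFT -> foxtrot
i=2: L=delta, R=bravo=BASE -> take LEFT -> delta
i=3: L=delta=BASE, R=bravo -> take RIGHT -> bravo
i=4: L=alpha R=alpha -> agree -> alpha
Conflict count: 0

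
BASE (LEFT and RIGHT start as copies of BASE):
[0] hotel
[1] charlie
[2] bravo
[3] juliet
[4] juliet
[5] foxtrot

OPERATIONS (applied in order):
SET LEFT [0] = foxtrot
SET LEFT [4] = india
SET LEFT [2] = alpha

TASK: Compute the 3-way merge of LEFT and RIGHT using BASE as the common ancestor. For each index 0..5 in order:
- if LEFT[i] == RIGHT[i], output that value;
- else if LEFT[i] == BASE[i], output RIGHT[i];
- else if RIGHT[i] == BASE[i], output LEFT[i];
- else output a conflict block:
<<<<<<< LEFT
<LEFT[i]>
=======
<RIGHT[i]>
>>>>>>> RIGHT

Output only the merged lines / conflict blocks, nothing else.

Final LEFT:  [foxtrot, charlie, alpha, juliet, india, foxtrot]
Final RIGHT: [hotel, charlie, bravo, juliet, juliet, foxtrot]
i=0: L=foxtrot, R=hotel=BASE -> take LEFT -> foxtrot
i=1: L=charlie R=charlie -> agree -> charlie
i=2: L=alpha, R=bravo=BASE -> take LEFT -> alpha
i=3: L=juliet R=juliet -> agree -> juliet
i=4: L=india, R=juliet=BASE -> take LEFT -> india
i=5: L=foxtrot R=foxtrot -> agree -> foxtrot

Answer: foxtrot
charlie
alpha
juliet
india
foxtrot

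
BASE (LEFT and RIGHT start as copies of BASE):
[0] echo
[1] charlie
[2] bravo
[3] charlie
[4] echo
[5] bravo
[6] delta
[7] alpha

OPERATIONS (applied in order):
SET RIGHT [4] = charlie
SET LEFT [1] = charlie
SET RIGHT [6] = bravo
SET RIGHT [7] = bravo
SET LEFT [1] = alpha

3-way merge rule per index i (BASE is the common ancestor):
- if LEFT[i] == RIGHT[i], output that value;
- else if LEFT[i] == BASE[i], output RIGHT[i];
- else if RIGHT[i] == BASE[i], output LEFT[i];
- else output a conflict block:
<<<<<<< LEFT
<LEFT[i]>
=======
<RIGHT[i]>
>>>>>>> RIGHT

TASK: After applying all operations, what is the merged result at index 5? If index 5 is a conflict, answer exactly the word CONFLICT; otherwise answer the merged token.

Final LEFT:  [echo, alpha, bravo, charlie, echo, bravo, delta, alpha]
Final RIGHT: [echo, charlie, bravo, charlie, charlie, bravo, bravo, bravo]
i=0: L=echo R=echo -> agree -> echo
i=1: L=alpha, R=charlie=BASE -> take LEFT -> alpha
i=2: L=bravo R=bravo -> agree -> bravo
i=3: L=charlie R=charlie -> agree -> charlie
i=4: L=echo=BASE, R=charlie -> take RIGHT -> charlie
i=5: L=bravo R=bravo -> agree -> bravo
i=6: L=delta=BASE, R=bravo -> take RIGHT -> bravo
i=7: L=alpha=BASE, R=bravo -> take RIGHT -> bravo
Index 5 -> bravo

Answer: bravo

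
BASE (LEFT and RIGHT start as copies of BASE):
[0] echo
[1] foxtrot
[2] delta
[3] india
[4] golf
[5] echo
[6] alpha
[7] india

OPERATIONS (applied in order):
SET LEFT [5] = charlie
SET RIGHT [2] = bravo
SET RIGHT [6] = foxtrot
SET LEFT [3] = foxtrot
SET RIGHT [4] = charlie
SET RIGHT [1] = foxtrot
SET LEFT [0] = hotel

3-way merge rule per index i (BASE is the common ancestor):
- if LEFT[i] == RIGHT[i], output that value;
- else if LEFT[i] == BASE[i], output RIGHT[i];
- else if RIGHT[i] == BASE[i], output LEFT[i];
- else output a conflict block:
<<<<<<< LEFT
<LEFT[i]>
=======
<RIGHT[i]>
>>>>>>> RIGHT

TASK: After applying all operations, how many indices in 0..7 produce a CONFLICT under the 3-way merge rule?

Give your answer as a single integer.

Final LEFT:  [hotel, foxtrot, delta, foxtrot, golf, charlie, alpha, india]
Final RIGHT: [echo, foxtrot, bravo, india, charlie, echo, foxtrot, india]
i=0: L=hotel, R=echo=BASE -> take LEFT -> hotel
i=1: L=foxtrot R=foxtrot -> agree -> foxtrot
i=2: L=delta=BASE, R=bravo -> take RIGHT -> bravo
i=3: L=foxtrot, R=india=BASE -> take LEFT -> foxtrot
i=4: L=golf=BASE, R=charlie -> take RIGHT -> charlie
i=5: L=charlie, R=echo=BASE -> take LEFT -> charlie
i=6: L=alpha=BASE, R=foxtrot -> take RIGHT -> foxtrot
i=7: L=india R=india -> agree -> india
Conflict count: 0

Answer: 0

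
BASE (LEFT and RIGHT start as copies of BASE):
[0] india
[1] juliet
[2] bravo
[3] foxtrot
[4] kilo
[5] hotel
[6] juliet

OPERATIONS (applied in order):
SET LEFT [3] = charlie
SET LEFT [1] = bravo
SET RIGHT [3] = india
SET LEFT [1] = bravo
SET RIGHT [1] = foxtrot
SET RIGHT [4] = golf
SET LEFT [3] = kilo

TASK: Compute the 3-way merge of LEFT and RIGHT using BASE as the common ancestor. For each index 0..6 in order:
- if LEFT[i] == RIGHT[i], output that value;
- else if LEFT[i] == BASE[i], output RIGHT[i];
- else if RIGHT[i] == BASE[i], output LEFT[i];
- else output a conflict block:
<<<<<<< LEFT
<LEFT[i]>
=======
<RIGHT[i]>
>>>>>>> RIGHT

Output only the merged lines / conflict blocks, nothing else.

Final LEFT:  [india, bravo, bravo, kilo, kilo, hotel, juliet]
Final RIGHT: [india, foxtrot, bravo, india, golf, hotel, juliet]
i=0: L=india R=india -> agree -> india
i=1: BASE=juliet L=bravo R=foxtrot all differ -> CONFLICT
i=2: L=bravo R=bravo -> agree -> bravo
i=3: BASE=foxtrot L=kilo R=india all differ -> CONFLICT
i=4: L=kilo=BASE, R=golf -> take RIGHT -> golf
i=5: L=hotel R=hotel -> agree -> hotel
i=6: L=juliet R=juliet -> agree -> juliet

Answer: india
<<<<<<< LEFT
bravo
=======
foxtrot
>>>>>>> RIGHT
bravo
<<<<<<< LEFT
kilo
=======
india
>>>>>>> RIGHT
golf
hotel
juliet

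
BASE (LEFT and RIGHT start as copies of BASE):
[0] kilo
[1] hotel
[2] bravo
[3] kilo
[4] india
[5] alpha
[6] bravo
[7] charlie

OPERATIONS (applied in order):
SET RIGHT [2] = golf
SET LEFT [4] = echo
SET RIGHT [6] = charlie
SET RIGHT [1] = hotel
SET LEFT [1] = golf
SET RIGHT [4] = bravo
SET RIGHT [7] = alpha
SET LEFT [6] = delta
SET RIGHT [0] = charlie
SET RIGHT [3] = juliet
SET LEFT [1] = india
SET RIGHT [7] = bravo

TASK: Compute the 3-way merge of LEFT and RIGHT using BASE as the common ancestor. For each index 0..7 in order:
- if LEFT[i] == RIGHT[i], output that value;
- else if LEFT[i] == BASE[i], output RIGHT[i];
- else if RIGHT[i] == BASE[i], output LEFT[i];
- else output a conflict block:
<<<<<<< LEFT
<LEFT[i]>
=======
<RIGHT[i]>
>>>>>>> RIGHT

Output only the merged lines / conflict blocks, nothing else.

Answer: charlie
india
golf
juliet
<<<<<<< LEFT
echo
=======
bravo
>>>>>>> RIGHT
alpha
<<<<<<< LEFT
delta
=======
charlie
>>>>>>> RIGHT
bravo

Derivation:
Final LEFT:  [kilo, india, bravo, kilo, echo, alpha, delta, charlie]
Final RIGHT: [charlie, hotel, golf, juliet, bravo, alpha, charlie, bravo]
i=0: L=kilo=BASE, R=charlie -> take RIGHT -> charlie
i=1: L=india, R=hotel=BASE -> take LEFT -> india
i=2: L=bravo=BASE, R=golf -> take RIGHT -> golf
i=3: L=kilo=BASE, R=juliet -> take RIGHT -> juliet
i=4: BASE=india L=echo R=bravo all differ -> CONFLICT
i=5: L=alpha R=alpha -> agree -> alpha
i=6: BASE=bravo L=delta R=charlie all differ -> CONFLICT
i=7: L=charlie=BASE, R=bravo -> take RIGHT -> bravo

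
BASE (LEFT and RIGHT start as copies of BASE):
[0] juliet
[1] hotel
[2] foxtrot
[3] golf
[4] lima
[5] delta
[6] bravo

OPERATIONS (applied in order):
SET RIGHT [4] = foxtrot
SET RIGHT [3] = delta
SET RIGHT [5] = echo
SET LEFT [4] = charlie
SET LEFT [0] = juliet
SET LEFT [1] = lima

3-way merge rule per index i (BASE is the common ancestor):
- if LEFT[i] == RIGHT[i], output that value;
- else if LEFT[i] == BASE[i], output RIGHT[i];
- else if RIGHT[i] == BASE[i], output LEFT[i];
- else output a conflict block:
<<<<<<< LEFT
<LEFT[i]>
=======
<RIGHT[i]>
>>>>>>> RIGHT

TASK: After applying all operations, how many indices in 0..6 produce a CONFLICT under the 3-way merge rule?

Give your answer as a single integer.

Final LEFT:  [juliet, lima, foxtrot, golf, charlie, delta, bravo]
Final RIGHT: [juliet, hotel, foxtrot, delta, foxtrot, echo, bravo]
i=0: L=juliet R=juliet -> agree -> juliet
i=1: L=lima, R=hotel=BASE -> take LEFT -> lima
i=2: L=foxtrot R=foxtrot -> agree -> foxtrot
i=3: L=golf=BASE, R=delta -> take RIGHT -> delta
i=4: BASE=lima L=charlie R=foxtrot all differ -> CONFLICT
i=5: L=delta=BASE, R=echo -> take RIGHT -> echo
i=6: L=bravo R=bravo -> agree -> bravo
Conflict count: 1

Answer: 1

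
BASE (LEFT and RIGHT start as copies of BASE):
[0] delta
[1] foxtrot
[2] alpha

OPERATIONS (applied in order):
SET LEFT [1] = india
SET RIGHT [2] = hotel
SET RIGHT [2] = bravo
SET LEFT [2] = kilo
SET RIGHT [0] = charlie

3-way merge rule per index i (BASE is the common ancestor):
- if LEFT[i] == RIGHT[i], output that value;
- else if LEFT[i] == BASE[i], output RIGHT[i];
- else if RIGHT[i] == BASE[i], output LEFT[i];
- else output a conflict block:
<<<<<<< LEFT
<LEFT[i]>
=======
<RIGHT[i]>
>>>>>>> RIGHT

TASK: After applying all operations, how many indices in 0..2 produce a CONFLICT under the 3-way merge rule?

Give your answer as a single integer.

Answer: 1

Derivation:
Final LEFT:  [delta, india, kilo]
Final RIGHT: [charlie, foxtrot, bravo]
i=0: L=delta=BASE, R=charlie -> take RIGHT -> charlie
i=1: L=india, R=foxtrot=BASE -> take LEFT -> india
i=2: BASE=alpha L=kilo R=bravo all differ -> CONFLICT
Conflict count: 1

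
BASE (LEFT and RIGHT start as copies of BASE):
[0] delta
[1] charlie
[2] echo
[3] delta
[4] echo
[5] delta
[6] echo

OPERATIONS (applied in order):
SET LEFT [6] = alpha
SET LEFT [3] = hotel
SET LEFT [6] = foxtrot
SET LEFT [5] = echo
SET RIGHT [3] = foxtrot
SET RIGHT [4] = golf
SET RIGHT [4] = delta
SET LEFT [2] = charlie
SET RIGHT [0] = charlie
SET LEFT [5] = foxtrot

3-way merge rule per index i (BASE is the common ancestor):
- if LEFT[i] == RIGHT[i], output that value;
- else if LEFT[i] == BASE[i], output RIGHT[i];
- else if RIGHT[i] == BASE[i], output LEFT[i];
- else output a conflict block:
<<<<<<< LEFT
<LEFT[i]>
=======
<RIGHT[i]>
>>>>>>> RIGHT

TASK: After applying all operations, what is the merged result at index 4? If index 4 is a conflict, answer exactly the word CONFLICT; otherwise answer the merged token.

Final LEFT:  [delta, charlie, charlie, hotel, echo, foxtrot, foxtrot]
Final RIGHT: [charlie, charlie, echo, foxtrot, delta, delta, echo]
i=0: L=delta=BASE, R=charlie -> take RIGHT -> charlie
i=1: L=charlie R=charlie -> agree -> charlie
i=2: L=charlie, R=echo=BASE -> take LEFT -> charlie
i=3: BASE=delta L=hotel R=foxtrot all differ -> CONFLICT
i=4: L=echo=BASE, R=delta -> take RIGHT -> delta
i=5: L=foxtrot, R=delta=BASE -> take LEFT -> foxtrot
i=6: L=foxtrot, R=echo=BASE -> take LEFT -> foxtrot
Index 4 -> delta

Answer: delta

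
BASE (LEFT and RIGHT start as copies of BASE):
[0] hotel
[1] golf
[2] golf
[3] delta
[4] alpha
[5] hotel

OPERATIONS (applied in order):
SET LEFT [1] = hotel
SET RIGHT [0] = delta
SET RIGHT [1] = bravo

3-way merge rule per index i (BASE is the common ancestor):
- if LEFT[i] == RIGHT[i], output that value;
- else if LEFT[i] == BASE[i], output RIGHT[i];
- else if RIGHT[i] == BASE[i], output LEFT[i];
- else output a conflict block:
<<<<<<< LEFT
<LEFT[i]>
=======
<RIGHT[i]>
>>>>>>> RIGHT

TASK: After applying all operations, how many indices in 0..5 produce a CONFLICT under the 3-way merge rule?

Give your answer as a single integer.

Final LEFT:  [hotel, hotel, golf, delta, alpha, hotel]
Final RIGHT: [delta, bravo, golf, delta, alpha, hotel]
i=0: L=hotel=BASE, R=delta -> take RIGHT -> delta
i=1: BASE=golf L=hotel R=bravo all differ -> CONFLICT
i=2: L=golf R=golf -> agree -> golf
i=3: L=delta R=delta -> agree -> delta
i=4: L=alpha R=alpha -> agree -> alpha
i=5: L=hotel R=hotel -> agree -> hotel
Conflict count: 1

Answer: 1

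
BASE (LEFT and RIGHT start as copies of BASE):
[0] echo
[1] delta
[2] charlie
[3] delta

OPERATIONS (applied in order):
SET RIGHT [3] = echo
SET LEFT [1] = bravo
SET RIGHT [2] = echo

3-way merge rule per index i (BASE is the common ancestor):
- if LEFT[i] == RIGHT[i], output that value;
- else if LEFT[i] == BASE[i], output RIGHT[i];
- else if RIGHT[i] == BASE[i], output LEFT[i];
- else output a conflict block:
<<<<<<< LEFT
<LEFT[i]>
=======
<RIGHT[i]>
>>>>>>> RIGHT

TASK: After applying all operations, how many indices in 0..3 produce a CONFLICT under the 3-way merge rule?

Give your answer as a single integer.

Final LEFT:  [echo, bravo, charlie, delta]
Final RIGHT: [echo, delta, echo, echo]
i=0: L=echo R=echo -> agree -> echo
i=1: L=bravo, R=delta=BASE -> take LEFT -> bravo
i=2: L=charlie=BASE, R=echo -> take RIGHT -> echo
i=3: L=delta=BASE, R=echo -> take RIGHT -> echo
Conflict count: 0

Answer: 0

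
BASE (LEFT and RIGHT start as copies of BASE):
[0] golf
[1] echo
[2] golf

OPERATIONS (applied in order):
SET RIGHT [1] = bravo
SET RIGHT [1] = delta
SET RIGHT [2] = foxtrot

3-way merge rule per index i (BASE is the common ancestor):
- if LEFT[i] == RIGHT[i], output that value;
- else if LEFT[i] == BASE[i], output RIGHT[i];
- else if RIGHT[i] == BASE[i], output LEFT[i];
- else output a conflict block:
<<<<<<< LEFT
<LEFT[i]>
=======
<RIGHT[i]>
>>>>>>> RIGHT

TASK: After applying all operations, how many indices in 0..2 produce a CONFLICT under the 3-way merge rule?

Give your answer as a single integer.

Answer: 0

Derivation:
Final LEFT:  [golf, echo, golf]
Final RIGHT: [golf, delta, foxtrot]
i=0: L=golf R=golf -> agree -> golf
i=1: L=echo=BASE, R=delta -> take RIGHT -> delta
i=2: L=golf=BASE, R=foxtrot -> take RIGHT -> foxtrot
Conflict count: 0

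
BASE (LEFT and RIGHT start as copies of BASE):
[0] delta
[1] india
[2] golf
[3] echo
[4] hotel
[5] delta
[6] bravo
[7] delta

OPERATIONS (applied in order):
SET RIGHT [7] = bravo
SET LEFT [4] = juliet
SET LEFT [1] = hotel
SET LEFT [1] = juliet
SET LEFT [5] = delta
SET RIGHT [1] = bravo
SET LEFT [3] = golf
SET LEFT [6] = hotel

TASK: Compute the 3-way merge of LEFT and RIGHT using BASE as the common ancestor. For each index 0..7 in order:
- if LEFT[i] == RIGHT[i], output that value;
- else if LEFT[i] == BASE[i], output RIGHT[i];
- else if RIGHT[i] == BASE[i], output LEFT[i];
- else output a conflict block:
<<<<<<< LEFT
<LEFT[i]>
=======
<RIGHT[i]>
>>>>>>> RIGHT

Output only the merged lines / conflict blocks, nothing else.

Answer: delta
<<<<<<< LEFT
juliet
=======
bravo
>>>>>>> RIGHT
golf
golf
juliet
delta
hotel
bravo

Derivation:
Final LEFT:  [delta, juliet, golf, golf, juliet, delta, hotel, delta]
Final RIGHT: [delta, bravo, golf, echo, hotel, delta, bravo, bravo]
i=0: L=delta R=delta -> agree -> delta
i=1: BASE=india L=juliet R=bravo all differ -> CONFLICT
i=2: L=golf R=golf -> agree -> golf
i=3: L=golf, R=echo=BASE -> take LEFT -> golf
i=4: L=juliet, R=hotel=BASE -> take LEFT -> juliet
i=5: L=delta R=delta -> agree -> delta
i=6: L=hotel, R=bravo=BASE -> take LEFT -> hotel
i=7: L=delta=BASE, R=bravo -> take RIGHT -> bravo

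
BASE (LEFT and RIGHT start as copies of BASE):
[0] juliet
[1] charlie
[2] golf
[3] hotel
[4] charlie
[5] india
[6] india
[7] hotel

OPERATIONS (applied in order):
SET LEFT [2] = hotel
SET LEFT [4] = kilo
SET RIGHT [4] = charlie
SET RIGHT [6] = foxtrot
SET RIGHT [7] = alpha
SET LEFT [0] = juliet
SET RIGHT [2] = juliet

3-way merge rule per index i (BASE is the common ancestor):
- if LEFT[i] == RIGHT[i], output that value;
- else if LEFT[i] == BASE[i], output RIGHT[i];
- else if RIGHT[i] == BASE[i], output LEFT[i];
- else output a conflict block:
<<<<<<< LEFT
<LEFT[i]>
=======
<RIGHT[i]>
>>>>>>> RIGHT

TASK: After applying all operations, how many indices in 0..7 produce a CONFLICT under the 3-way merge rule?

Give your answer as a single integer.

Answer: 1

Derivation:
Final LEFT:  [juliet, charlie, hotel, hotel, kilo, india, india, hotel]
Final RIGHT: [juliet, charlie, juliet, hotel, charlie, india, foxtrot, alpha]
i=0: L=juliet R=juliet -> agree -> juliet
i=1: L=charlie R=charlie -> agree -> charlie
i=2: BASE=golf L=hotel R=juliet all differ -> CONFLICT
i=3: L=hotel R=hotel -> agree -> hotel
i=4: L=kilo, R=charlie=BASE -> take LEFT -> kilo
i=5: L=india R=india -> agree -> india
i=6: L=india=BASE, R=foxtrot -> take RIGHT -> foxtrot
i=7: L=hotel=BASE, R=alpha -> take RIGHT -> alpha
Conflict count: 1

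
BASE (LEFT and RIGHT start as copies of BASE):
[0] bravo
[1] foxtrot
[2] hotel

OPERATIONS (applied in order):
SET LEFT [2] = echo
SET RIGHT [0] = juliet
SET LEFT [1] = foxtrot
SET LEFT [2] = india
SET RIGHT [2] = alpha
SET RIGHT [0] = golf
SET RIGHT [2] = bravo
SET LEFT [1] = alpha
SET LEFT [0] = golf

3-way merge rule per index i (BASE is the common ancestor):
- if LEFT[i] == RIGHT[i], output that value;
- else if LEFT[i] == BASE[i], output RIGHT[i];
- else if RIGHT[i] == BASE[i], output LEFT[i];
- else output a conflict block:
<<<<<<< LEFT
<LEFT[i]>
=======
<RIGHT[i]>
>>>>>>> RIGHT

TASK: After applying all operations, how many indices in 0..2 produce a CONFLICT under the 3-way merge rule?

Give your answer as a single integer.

Answer: 1

Derivation:
Final LEFT:  [golf, alpha, india]
Final RIGHT: [golf, foxtrot, bravo]
i=0: L=golf R=golf -> agree -> golf
i=1: L=alpha, R=foxtrot=BASE -> take LEFT -> alpha
i=2: BASE=hotel L=india R=bravo all differ -> CONFLICT
Conflict count: 1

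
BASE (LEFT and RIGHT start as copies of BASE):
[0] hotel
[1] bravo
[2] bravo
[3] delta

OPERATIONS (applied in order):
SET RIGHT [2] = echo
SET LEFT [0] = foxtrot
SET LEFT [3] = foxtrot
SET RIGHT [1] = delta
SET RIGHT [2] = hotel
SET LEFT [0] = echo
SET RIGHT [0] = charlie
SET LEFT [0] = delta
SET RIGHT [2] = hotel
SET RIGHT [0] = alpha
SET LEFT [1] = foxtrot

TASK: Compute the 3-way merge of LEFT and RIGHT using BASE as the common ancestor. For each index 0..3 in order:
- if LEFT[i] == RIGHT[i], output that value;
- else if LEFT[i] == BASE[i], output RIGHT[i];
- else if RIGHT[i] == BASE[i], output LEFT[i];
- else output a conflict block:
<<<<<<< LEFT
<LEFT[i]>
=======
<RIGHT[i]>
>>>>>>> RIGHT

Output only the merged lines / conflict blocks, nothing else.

Answer: <<<<<<< LEFT
delta
=======
alpha
>>>>>>> RIGHT
<<<<<<< LEFT
foxtrot
=======
delta
>>>>>>> RIGHT
hotel
foxtrot

Derivation:
Final LEFT:  [delta, foxtrot, bravo, foxtrot]
Final RIGHT: [alpha, delta, hotel, delta]
i=0: BASE=hotel L=delta R=alpha all differ -> CONFLICT
i=1: BASE=bravo L=foxtrot R=delta all differ -> CONFLICT
i=2: L=bravo=BASE, R=hotel -> take RIGHT -> hotel
i=3: L=foxtrot, R=delta=BASE -> take LEFT -> foxtrot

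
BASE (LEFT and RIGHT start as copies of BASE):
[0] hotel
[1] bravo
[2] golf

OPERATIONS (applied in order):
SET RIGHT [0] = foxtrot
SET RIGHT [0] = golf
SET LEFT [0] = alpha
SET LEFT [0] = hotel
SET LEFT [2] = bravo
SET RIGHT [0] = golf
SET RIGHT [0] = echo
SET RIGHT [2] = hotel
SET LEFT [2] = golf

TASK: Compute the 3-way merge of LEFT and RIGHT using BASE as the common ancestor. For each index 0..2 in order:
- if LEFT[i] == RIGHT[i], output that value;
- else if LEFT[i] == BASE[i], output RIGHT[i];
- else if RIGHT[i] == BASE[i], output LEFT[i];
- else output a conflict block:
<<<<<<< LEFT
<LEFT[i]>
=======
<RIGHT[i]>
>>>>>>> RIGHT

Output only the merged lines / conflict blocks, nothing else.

Final LEFT:  [hotel, bravo, golf]
Final RIGHT: [echo, bravo, hotel]
i=0: L=hotel=BASE, R=echo -> take RIGHT -> echo
i=1: L=bravo R=bravo -> agree -> bravo
i=2: L=golf=BASE, R=hotel -> take RIGHT -> hotel

Answer: echo
bravo
hotel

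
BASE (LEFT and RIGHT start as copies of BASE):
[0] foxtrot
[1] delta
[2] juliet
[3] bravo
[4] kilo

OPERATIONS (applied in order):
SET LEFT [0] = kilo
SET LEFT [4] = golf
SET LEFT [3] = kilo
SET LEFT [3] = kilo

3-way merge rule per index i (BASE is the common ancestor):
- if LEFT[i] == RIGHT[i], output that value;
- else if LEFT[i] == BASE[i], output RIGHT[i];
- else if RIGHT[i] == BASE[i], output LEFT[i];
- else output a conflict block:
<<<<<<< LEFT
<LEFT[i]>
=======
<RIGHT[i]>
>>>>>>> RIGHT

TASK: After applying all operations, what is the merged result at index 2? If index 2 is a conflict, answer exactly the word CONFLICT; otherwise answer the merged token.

Answer: juliet

Derivation:
Final LEFT:  [kilo, delta, juliet, kilo, golf]
Final RIGHT: [foxtrot, delta, juliet, bravo, kilo]
i=0: L=kilo, R=foxtrot=BASE -> take LEFT -> kilo
i=1: L=delta R=delta -> agree -> delta
i=2: L=juliet R=juliet -> agree -> juliet
i=3: L=kilo, R=bravo=BASE -> take LEFT -> kilo
i=4: L=golf, R=kilo=BASE -> take LEFT -> golf
Index 2 -> juliet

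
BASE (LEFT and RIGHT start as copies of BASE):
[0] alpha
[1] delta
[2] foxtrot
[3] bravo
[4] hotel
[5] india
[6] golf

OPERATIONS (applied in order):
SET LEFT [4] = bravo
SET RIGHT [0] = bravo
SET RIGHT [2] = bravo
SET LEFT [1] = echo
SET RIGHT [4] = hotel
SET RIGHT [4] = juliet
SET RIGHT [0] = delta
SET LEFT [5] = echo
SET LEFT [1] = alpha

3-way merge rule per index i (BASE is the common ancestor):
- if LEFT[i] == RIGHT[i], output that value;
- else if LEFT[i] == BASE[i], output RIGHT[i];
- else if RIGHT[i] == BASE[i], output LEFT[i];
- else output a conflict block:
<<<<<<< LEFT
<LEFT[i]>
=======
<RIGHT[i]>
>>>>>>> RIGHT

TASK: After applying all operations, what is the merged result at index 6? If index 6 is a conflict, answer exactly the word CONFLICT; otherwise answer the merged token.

Final LEFT:  [alpha, alpha, foxtrot, bravo, bravo, echo, golf]
Final RIGHT: [delta, delta, bravo, bravo, juliet, india, golf]
i=0: L=alpha=BASE, R=delta -> take RIGHT -> delta
i=1: L=alpha, R=delta=BASE -> take LEFT -> alpha
i=2: L=foxtrot=BASE, R=bravo -> take RIGHT -> bravo
i=3: L=bravo R=bravo -> agree -> bravo
i=4: BASE=hotel L=bravo R=juliet all differ -> CONFLICT
i=5: L=echo, R=india=BASE -> take LEFT -> echo
i=6: L=golf R=golf -> agree -> golf
Index 6 -> golf

Answer: golf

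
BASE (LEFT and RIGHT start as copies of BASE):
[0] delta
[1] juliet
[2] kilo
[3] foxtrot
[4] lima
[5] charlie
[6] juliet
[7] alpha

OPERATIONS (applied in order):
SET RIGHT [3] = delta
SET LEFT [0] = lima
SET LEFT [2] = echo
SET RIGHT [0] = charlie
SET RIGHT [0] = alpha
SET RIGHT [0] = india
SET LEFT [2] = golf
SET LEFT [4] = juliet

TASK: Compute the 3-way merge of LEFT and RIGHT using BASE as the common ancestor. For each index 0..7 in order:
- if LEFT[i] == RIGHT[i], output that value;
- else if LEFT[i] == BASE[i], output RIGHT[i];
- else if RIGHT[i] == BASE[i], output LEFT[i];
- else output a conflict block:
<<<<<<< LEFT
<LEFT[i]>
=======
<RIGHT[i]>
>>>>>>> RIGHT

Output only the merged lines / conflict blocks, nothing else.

Final LEFT:  [lima, juliet, golf, foxtrot, juliet, charlie, juliet, alpha]
Final RIGHT: [india, juliet, kilo, delta, lima, charlie, juliet, alpha]
i=0: BASE=delta L=lima R=india all differ -> CONFLICT
i=1: L=juliet R=juliet -> agree -> juliet
i=2: L=golf, R=kilo=BASE -> take LEFT -> golf
i=3: L=foxtrot=BASE, R=delta -> take RIGHT -> delta
i=4: L=juliet, R=lima=BASE -> take LEFT -> juliet
i=5: L=charlie R=charlie -> agree -> charlie
i=6: L=juliet R=juliet -> agree -> juliet
i=7: L=alpha R=alpha -> agree -> alpha

Answer: <<<<<<< LEFT
lima
=======
india
>>>>>>> RIGHT
juliet
golf
delta
juliet
charlie
juliet
alpha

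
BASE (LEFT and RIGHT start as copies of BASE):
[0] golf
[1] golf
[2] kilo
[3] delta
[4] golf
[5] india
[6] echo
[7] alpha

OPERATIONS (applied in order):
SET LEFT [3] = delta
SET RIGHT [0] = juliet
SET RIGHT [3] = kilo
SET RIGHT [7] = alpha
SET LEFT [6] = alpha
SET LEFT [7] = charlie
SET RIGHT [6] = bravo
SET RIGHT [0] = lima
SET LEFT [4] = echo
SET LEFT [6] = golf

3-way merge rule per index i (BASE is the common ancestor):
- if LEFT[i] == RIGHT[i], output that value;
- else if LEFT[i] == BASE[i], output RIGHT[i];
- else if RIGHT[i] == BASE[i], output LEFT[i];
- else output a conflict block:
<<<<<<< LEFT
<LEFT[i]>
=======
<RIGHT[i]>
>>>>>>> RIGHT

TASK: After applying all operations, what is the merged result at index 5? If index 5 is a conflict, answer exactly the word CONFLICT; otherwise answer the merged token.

Final LEFT:  [golf, golf, kilo, delta, echo, india, golf, charlie]
Final RIGHT: [lima, golf, kilo, kilo, golf, india, bravo, alpha]
i=0: L=golf=BASE, R=lima -> take RIGHT -> lima
i=1: L=golf R=golf -> agree -> golf
i=2: L=kilo R=kilo -> agree -> kilo
i=3: L=delta=BASE, R=kilo -> take RIGHT -> kilo
i=4: L=echo, R=golf=BASE -> take LEFT -> echo
i=5: L=india R=india -> agree -> india
i=6: BASE=echo L=golf R=bravo all differ -> CONFLICT
i=7: L=charlie, R=alpha=BASE -> take LEFT -> charlie
Index 5 -> india

Answer: india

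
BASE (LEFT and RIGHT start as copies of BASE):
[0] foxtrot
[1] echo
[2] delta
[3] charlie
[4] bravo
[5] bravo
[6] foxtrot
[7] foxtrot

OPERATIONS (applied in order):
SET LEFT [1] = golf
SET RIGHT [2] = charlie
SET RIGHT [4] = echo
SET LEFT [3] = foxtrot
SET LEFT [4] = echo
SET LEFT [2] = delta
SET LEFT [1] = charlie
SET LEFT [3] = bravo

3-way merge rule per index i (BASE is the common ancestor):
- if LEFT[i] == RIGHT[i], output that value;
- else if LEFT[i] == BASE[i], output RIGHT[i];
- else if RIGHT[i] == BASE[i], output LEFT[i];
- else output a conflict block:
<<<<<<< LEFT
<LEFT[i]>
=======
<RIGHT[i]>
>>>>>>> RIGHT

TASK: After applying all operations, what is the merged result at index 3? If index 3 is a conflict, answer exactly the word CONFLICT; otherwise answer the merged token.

Answer: bravo

Derivation:
Final LEFT:  [foxtrot, charlie, delta, bravo, echo, bravo, foxtrot, foxtrot]
Final RIGHT: [foxtrot, echo, charlie, charlie, echo, bravo, foxtrot, foxtrot]
i=0: L=foxtrot R=foxtrot -> agree -> foxtrot
i=1: L=charlie, R=echo=BASE -> take LEFT -> charlie
i=2: L=delta=BASE, R=charlie -> take RIGHT -> charlie
i=3: L=bravo, R=charlie=BASE -> take LEFT -> bravo
i=4: L=echo R=echo -> agree -> echo
i=5: L=bravo R=bravo -> agree -> bravo
i=6: L=foxtrot R=foxtrot -> agree -> foxtrot
i=7: L=foxtrot R=foxtrot -> agree -> foxtrot
Index 3 -> bravo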